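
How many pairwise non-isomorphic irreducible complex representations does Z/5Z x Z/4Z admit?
20

Argument: The number of irreducible complex representations of a finite group equals its number of conjugacy classes. Z/5Z x Z/4Z is abelian of order 20, so every element is its own conjugacy class: 20 classes, so Z/5Z x Z/4Z (order 20) has exactly 20 irreducible complex representations.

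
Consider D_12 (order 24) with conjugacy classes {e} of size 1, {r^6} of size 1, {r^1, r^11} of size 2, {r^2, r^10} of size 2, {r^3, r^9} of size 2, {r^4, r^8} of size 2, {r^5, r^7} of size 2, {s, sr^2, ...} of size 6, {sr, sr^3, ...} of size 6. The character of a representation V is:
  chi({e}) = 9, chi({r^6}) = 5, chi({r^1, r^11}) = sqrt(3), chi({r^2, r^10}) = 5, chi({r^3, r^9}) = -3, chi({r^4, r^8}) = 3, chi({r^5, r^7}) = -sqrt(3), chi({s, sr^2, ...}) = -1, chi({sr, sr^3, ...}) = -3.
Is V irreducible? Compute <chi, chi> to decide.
Not irreducible (reducible): <chi, chi> = 11 > 1.

Why: <chi, chi> = (1/|G|) sum_C |C| * |chi(C)|^2 = (1/24)[1*|9|^2 + 1*|5|^2 + 2*|sqrt(3)|^2 + 2*|5|^2 + 2*|-3|^2 + 2*|3|^2 + 2*|-sqrt(3)|^2 + 6*|-1|^2 + 6*|-3|^2]
  = (1/24)[(81) + (25) + (6) + (50) + (18) + (18) + (6) + (6) + (54)] = 264/24 = 11.
A character is irreducible iff <chi, chi> = 1, so this representation is reducible.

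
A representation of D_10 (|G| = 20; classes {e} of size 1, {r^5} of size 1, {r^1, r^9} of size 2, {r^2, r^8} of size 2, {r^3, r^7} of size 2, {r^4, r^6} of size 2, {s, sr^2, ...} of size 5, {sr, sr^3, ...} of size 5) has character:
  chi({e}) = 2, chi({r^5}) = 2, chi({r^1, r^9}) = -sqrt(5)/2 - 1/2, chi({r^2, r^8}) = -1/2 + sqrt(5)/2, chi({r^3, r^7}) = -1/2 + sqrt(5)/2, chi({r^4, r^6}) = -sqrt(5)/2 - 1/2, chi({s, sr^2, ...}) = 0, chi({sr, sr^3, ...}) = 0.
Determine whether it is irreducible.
Irreducible: <chi, chi> = 1.

Argument: <chi, chi> = (1/|G|) sum_C |C| * |chi(C)|^2 = (1/20)[1*|2|^2 + 1*|2|^2 + 2*|-sqrt(5)/2 - 1/2|^2 + 2*|-1/2 + sqrt(5)/2|^2 + 2*|-1/2 + sqrt(5)/2|^2 + 2*|-sqrt(5)/2 - 1/2|^2 + 5*|0|^2 + 5*|0|^2]
  = (1/20)[(4) + (4) + (sqrt(5) + 3) + (3 - sqrt(5)) + (3 - sqrt(5)) + (sqrt(5) + 3) + (0) + (0)] = 20/20 = 1.
A character is irreducible iff <chi, chi> = 1, so this representation is irreducible.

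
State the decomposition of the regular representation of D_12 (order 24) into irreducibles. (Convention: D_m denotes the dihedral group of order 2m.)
Each irreducible V_i of dimension d_i appears with multiplicity d_i, i.e. rho_reg = (direct sum over all irreducibles V_i) d_i V_i. The irreducible dimensions for D_12 are 1, 1, 1, 1, 2, 2, 2, 2, 2: 4 irreducibles of dimension 1, each with multiplicity 1; 5 irreducibles of dimension 2, each with multiplicity 2. Total dimension 4*1*1 + 5*2*2 = 24 = |G|.

Why: General theorem: in the regular representation of a finite group G, each irreducible appears with multiplicity equal to its dimension. Check: dim(rho_reg) = sum d_i^2 = 1 + 1 + 1 + 1 + 4 + 4 + 4 + 4 + 4 = 24 = |G|.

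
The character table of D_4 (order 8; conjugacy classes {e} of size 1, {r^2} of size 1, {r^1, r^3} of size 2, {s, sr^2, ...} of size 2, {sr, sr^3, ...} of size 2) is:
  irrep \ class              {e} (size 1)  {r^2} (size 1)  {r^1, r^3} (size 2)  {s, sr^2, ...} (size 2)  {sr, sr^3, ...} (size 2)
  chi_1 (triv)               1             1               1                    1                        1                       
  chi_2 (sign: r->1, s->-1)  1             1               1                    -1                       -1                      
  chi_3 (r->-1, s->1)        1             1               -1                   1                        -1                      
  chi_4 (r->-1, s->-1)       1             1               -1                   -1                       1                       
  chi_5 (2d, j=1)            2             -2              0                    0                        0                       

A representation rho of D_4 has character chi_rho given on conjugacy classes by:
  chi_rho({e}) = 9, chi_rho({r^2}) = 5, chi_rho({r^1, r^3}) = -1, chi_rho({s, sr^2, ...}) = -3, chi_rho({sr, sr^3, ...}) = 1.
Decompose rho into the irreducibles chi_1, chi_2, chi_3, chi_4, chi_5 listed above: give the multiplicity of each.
Multiplicities: chi_1: 1, chi_2: 2, chi_3: 1, chi_4: 3, chi_5: 1.

Use <chi_rho, chi> = (1/|G|) sum_C |C| * chi_rho(C) * conj(chi(C)) with |G| = 8 for each irreducible chi in the table:
  <chi_rho, chi_1> = (1/8)[1*(9)*conj(1) + 1*(5)*conj(1) + 2*(-1)*conj(1) + 2*(-3)*conj(1) + 2*(1)*conj(1)]
      = (1/8)[(9) + (5) + (-2) + (-6) + (2)] = 8/8 = 1
  <chi_rho, chi_2> = (1/8)[1*(9)*conj(1) + 1*(5)*conj(1) + 2*(-1)*conj(1) + 2*(-3)*conj(-1) + 2*(1)*conj(-1)]
      = (1/8)[(9) + (5) + (-2) + (6) + (-2)] = 16/8 = 2
  <chi_rho, chi_3> = (1/8)[1*(9)*conj(1) + 1*(5)*conj(1) + 2*(-1)*conj(-1) + 2*(-3)*conj(1) + 2*(1)*conj(-1)]
      = (1/8)[(9) + (5) + (2) + (-6) + (-2)] = 8/8 = 1
  <chi_rho, chi_4> = (1/8)[1*(9)*conj(1) + 1*(5)*conj(1) + 2*(-1)*conj(-1) + 2*(-3)*conj(-1) + 2*(1)*conj(1)]
      = (1/8)[(9) + (5) + (2) + (6) + (2)] = 24/8 = 3
  <chi_rho, chi_5> = (1/8)[1*(9)*conj(2) + 1*(5)*conj(-2) + 2*(-1)*conj(0) + 2*(-3)*conj(0) + 2*(1)*conj(0)]
      = (1/8)[(18) + (-10) + (0) + (0) + (0)] = 8/8 = 1
Dimension check: dim(rho) = sum (mult * dim) = 1*1 + 2*1 + 1*1 + 3*1 + 1*2 = 9 = chi_rho(e) = 9.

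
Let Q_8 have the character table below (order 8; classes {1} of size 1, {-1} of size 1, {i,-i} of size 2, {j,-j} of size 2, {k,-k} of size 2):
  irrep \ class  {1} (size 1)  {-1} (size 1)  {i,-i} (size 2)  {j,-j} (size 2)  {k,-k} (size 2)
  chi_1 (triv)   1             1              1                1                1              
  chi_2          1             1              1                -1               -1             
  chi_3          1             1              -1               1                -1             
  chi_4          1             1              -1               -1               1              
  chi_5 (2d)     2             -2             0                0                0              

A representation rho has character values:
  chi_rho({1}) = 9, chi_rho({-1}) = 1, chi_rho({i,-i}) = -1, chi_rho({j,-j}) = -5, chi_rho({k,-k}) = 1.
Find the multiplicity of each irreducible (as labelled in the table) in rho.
Multiplicities: chi_1: 0, chi_2: 2, chi_3: 0, chi_4: 3, chi_5: 2.

Argument: Use <chi_rho, chi> = (1/|G|) sum_C |C| * chi_rho(C) * conj(chi(C)) with |G| = 8 for each irreducible chi in the table:
  <chi_rho, chi_1> = (1/8)[1*(9)*conj(1) + 1*(1)*conj(1) + 2*(-1)*conj(1) + 2*(-5)*conj(1) + 2*(1)*conj(1)]
      = (1/8)[(9) + (1) + (-2) + (-10) + (2)] = 0/8 = 0
  <chi_rho, chi_2> = (1/8)[1*(9)*conj(1) + 1*(1)*conj(1) + 2*(-1)*conj(1) + 2*(-5)*conj(-1) + 2*(1)*conj(-1)]
      = (1/8)[(9) + (1) + (-2) + (10) + (-2)] = 16/8 = 2
  <chi_rho, chi_3> = (1/8)[1*(9)*conj(1) + 1*(1)*conj(1) + 2*(-1)*conj(-1) + 2*(-5)*conj(1) + 2*(1)*conj(-1)]
      = (1/8)[(9) + (1) + (2) + (-10) + (-2)] = 0/8 = 0
  <chi_rho, chi_4> = (1/8)[1*(9)*conj(1) + 1*(1)*conj(1) + 2*(-1)*conj(-1) + 2*(-5)*conj(-1) + 2*(1)*conj(1)]
      = (1/8)[(9) + (1) + (2) + (10) + (2)] = 24/8 = 3
  <chi_rho, chi_5> = (1/8)[1*(9)*conj(2) + 1*(1)*conj(-2) + 2*(-1)*conj(0) + 2*(-5)*conj(0) + 2*(1)*conj(0)]
      = (1/8)[(18) + (-2) + (0) + (0) + (0)] = 16/8 = 2
Dimension check: dim(rho) = sum (mult * dim) = 0*1 + 2*1 + 0*1 + 3*1 + 2*2 = 9 = chi_rho(e) = 9.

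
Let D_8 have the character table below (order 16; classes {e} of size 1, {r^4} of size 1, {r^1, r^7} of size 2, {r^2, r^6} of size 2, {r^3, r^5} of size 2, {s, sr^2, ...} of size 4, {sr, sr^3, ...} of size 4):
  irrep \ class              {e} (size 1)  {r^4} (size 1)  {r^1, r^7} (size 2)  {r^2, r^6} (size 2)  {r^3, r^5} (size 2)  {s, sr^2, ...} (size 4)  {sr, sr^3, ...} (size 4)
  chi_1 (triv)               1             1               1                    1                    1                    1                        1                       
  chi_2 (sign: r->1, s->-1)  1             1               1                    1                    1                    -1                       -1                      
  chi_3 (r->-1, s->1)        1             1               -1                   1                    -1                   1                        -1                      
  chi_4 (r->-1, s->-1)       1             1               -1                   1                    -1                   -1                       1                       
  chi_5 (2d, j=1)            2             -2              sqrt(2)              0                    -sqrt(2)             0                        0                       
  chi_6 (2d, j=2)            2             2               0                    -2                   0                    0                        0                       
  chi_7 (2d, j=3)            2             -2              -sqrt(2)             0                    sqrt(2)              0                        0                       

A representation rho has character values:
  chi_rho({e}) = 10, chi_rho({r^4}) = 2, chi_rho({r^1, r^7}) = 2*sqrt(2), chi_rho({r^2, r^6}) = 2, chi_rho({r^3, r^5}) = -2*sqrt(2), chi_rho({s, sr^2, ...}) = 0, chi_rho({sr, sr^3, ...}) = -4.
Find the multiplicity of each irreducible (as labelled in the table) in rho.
Multiplicities: chi_1: 0, chi_2: 2, chi_3: 2, chi_4: 0, chi_5: 2, chi_6: 1, chi_7: 0.

Argument: Use <chi_rho, chi> = (1/|G|) sum_C |C| * chi_rho(C) * conj(chi(C)) with |G| = 16 for each irreducible chi in the table:
  <chi_rho, chi_1> = (1/16)[1*(10)*conj(1) + 1*(2)*conj(1) + 2*(2*sqrt(2))*conj(1) + 2*(2)*conj(1) + 2*(-2*sqrt(2))*conj(1) + 4*(0)*conj(1) + 4*(-4)*conj(1)]
      = (1/16)[(10) + (2) + (4*sqrt(2)) + (4) + (-4*sqrt(2)) + (0) + (-16)] = 0/16 = 0
  <chi_rho, chi_2> = (1/16)[1*(10)*conj(1) + 1*(2)*conj(1) + 2*(2*sqrt(2))*conj(1) + 2*(2)*conj(1) + 2*(-2*sqrt(2))*conj(1) + 4*(0)*conj(-1) + 4*(-4)*conj(-1)]
      = (1/16)[(10) + (2) + (4*sqrt(2)) + (4) + (-4*sqrt(2)) + (0) + (16)] = 32/16 = 2
  <chi_rho, chi_3> = (1/16)[1*(10)*conj(1) + 1*(2)*conj(1) + 2*(2*sqrt(2))*conj(-1) + 2*(2)*conj(1) + 2*(-2*sqrt(2))*conj(-1) + 4*(0)*conj(1) + 4*(-4)*conj(-1)]
      = (1/16)[(10) + (2) + (-4*sqrt(2)) + (4) + (4*sqrt(2)) + (0) + (16)] = 32/16 = 2
  <chi_rho, chi_4> = (1/16)[1*(10)*conj(1) + 1*(2)*conj(1) + 2*(2*sqrt(2))*conj(-1) + 2*(2)*conj(1) + 2*(-2*sqrt(2))*conj(-1) + 4*(0)*conj(-1) + 4*(-4)*conj(1)]
      = (1/16)[(10) + (2) + (-4*sqrt(2)) + (4) + (4*sqrt(2)) + (0) + (-16)] = 0/16 = 0
  <chi_rho, chi_5> = (1/16)[1*(10)*conj(2) + 1*(2)*conj(-2) + 2*(2*sqrt(2))*conj(sqrt(2)) + 2*(2)*conj(0) + 2*(-2*sqrt(2))*conj(-sqrt(2)) + 4*(0)*conj(0) + 4*(-4)*conj(0)]
      = (1/16)[(20) + (-4) + (8) + (0) + (8) + (0) + (0)] = 32/16 = 2
  <chi_rho, chi_6> = (1/16)[1*(10)*conj(2) + 1*(2)*conj(2) + 2*(2*sqrt(2))*conj(0) + 2*(2)*conj(-2) + 2*(-2*sqrt(2))*conj(0) + 4*(0)*conj(0) + 4*(-4)*conj(0)]
      = (1/16)[(20) + (4) + (0) + (-8) + (0) + (0) + (0)] = 16/16 = 1
  <chi_rho, chi_7> = (1/16)[1*(10)*conj(2) + 1*(2)*conj(-2) + 2*(2*sqrt(2))*conj(-sqrt(2)) + 2*(2)*conj(0) + 2*(-2*sqrt(2))*conj(sqrt(2)) + 4*(0)*conj(0) + 4*(-4)*conj(0)]
      = (1/16)[(20) + (-4) + (-8) + (0) + (-8) + (0) + (0)] = 0/16 = 0
Dimension check: dim(rho) = sum (mult * dim) = 0*1 + 2*1 + 2*1 + 0*1 + 2*2 + 1*2 + 0*2 = 10 = chi_rho(e) = 10.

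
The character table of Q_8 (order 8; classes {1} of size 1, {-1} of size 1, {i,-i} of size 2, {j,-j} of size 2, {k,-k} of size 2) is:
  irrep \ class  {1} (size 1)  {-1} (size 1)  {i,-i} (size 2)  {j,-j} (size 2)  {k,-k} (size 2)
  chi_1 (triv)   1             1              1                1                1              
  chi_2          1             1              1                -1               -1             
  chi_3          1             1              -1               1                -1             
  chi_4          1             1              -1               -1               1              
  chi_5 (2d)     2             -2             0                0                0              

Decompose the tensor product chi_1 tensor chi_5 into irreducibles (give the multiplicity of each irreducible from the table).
chi_1 tensor chi_5 = chi_5 (all other irreducibles have multiplicity 0).

The character of a tensor product is the pointwise product (chi_1 * chi_5)(C) = chi_1(C) * chi_5(C):
  {1}: (1)*(2), {-1}: (1)*(-2), {i,-i}: (1)*(0), {j,-j}: (1)*(0), {k,-k}: (1)*(0)
so (chi_1 * chi_5) takes values
  {1} -> 2, {-1} -> -2, {i,-i} -> 0, {j,-j} -> 0, {k,-k} -> 0.
Now take the inner product of this character with each irreducible chi from the table, <chi_1*chi_5, chi> = (1/8) sum_C |C| (chi_1*chi_5)(C) conj(chi(C)):
  <chi_1*chi_5, chi_1> = (1/8)[1*(2)*conj(1) + 1*(-2)*conj(1) + 2*(0)*conj(1) + 2*(0)*conj(1) + 2*(0)*conj(1)]
      = (1/8)[(2) + (-2) + (0) + (0) + (0)] = 0/8 = 0
  <chi_1*chi_5, chi_2> = (1/8)[1*(2)*conj(1) + 1*(-2)*conj(1) + 2*(0)*conj(1) + 2*(0)*conj(-1) + 2*(0)*conj(-1)]
      = (1/8)[(2) + (-2) + (0) + (0) + (0)] = 0/8 = 0
  <chi_1*chi_5, chi_3> = (1/8)[1*(2)*conj(1) + 1*(-2)*conj(1) + 2*(0)*conj(-1) + 2*(0)*conj(1) + 2*(0)*conj(-1)]
      = (1/8)[(2) + (-2) + (0) + (0) + (0)] = 0/8 = 0
  <chi_1*chi_5, chi_4> = (1/8)[1*(2)*conj(1) + 1*(-2)*conj(1) + 2*(0)*conj(-1) + 2*(0)*conj(-1) + 2*(0)*conj(1)]
      = (1/8)[(2) + (-2) + (0) + (0) + (0)] = 0/8 = 0
  <chi_1*chi_5, chi_5> = (1/8)[1*(2)*conj(2) + 1*(-2)*conj(-2) + 2*(0)*conj(0) + 2*(0)*conj(0) + 2*(0)*conj(0)]
      = (1/8)[(4) + (4) + (0) + (0) + (0)] = 8/8 = 1
Hence the multiplicities are chi_5: 1. Dimension check: dim(chi_1)*dim(chi_5) = 1*2 = 2 and sum (mult * dim) = 1*2 = 2.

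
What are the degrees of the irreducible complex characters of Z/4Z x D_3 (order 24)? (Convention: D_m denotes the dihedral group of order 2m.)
Dimensions: 1, 1, 1, 1, 1, 1, 1, 1, 2, 2, 2, 2

Details: There are 12 irreducibles (= number of conjugacy classes). Their dimensions d_i satisfy sum d_i^2 = |G| = 24: 1 + 1 + 1 + 1 + 1 + 1 + 1 + 1 + 4 + 4 + 4 + 4 = 24. (For the product with Z/4Z: each of the 4 1-dim characters of Z/4Z tensors with each irrep of D_3, giving 4 copies of each D_3-dimension.)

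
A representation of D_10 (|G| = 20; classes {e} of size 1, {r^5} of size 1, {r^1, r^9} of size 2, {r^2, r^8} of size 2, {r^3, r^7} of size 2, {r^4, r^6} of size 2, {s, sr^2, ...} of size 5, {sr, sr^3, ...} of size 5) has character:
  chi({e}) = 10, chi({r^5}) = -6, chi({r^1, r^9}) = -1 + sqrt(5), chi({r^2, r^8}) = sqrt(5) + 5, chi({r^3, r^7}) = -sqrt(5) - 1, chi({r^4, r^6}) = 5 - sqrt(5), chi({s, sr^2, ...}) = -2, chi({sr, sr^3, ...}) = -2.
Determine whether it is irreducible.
Not irreducible (reducible): <chi, chi> = 16 > 1.

Justification: <chi, chi> = (1/|G|) sum_C |C| * |chi(C)|^2 = (1/20)[1*|10|^2 + 1*|-6|^2 + 2*|-1 + sqrt(5)|^2 + 2*|sqrt(5) + 5|^2 + 2*|-sqrt(5) - 1|^2 + 2*|5 - sqrt(5)|^2 + 5*|-2|^2 + 5*|-2|^2]
  = (1/20)[(100) + (36) + (12 - 4*sqrt(5)) + (20*sqrt(5) + 60) + (4*sqrt(5) + 12) + (60 - 20*sqrt(5)) + (20) + (20)] = 320/20 = 16.
A character is irreducible iff <chi, chi> = 1, so this representation is reducible.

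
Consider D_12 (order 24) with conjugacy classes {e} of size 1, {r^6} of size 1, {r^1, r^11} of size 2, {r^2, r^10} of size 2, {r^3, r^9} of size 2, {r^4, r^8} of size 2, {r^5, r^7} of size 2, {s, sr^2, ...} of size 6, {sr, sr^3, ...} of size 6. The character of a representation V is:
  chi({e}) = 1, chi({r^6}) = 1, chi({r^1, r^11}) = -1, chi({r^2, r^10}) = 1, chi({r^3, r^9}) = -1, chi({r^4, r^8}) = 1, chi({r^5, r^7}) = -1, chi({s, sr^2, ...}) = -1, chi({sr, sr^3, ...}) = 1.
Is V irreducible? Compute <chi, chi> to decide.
Irreducible: <chi, chi> = 1.

Derivation: <chi, chi> = (1/|G|) sum_C |C| * |chi(C)|^2 = (1/24)[1*|1|^2 + 1*|1|^2 + 2*|-1|^2 + 2*|1|^2 + 2*|-1|^2 + 2*|1|^2 + 2*|-1|^2 + 6*|-1|^2 + 6*|1|^2]
  = (1/24)[(1) + (1) + (2) + (2) + (2) + (2) + (2) + (6) + (6)] = 24/24 = 1.
A character is irreducible iff <chi, chi> = 1, so this representation is irreducible.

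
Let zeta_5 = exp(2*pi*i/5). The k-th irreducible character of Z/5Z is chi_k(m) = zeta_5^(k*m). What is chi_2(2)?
chi_2(2) = zeta_5^4 = exp(-2*I*pi/5)

Reasoning: chi_2(2) = zeta_5^(2*2) = zeta_5^4. Since zeta_5^5 = 1, this equals zeta_5^4 = exp(2*pi*i*4/5) = exp(-2*I*pi/5).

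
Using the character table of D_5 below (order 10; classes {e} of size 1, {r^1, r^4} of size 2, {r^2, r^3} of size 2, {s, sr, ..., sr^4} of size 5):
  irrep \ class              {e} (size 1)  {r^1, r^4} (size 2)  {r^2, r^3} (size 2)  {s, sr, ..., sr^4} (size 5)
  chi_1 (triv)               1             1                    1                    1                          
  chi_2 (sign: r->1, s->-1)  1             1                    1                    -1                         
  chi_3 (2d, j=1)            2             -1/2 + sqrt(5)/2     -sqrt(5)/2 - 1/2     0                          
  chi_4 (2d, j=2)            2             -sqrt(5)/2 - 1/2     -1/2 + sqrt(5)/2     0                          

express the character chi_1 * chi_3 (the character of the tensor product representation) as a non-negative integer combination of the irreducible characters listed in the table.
chi_1 tensor chi_3 = chi_3 (all other irreducibles have multiplicity 0).

Proof sketch: The character of a tensor product is the pointwise product (chi_1 * chi_3)(C) = chi_1(C) * chi_3(C):
  {e}: (1)*(2), {r^1, r^4}: (1)*(-1/2 + sqrt(5)/2), {r^2, r^3}: (1)*(-sqrt(5)/2 - 1/2), {s, sr, ..., sr^4}: (1)*(0)
so (chi_1 * chi_3) takes values
  {e} -> 2, {r^1, r^4} -> -1/2 + sqrt(5)/2, {r^2, r^3} -> -sqrt(5)/2 - 1/2, {s, sr, ..., sr^4} -> 0.
Now take the inner product of this character with each irreducible chi from the table, <chi_1*chi_3, chi> = (1/10) sum_C |C| (chi_1*chi_3)(C) conj(chi(C)):
  <chi_1*chi_3, chi_1> = (1/10)[1*(2)*conj(1) + 2*(-1/2 + sqrt(5)/2)*conj(1) + 2*(-sqrt(5)/2 - 1/2)*conj(1) + 5*(0)*conj(1)]
      = (1/10)[(2) + (-1 + sqrt(5)) + (-sqrt(5) - 1) + (0)] = 0/10 = 0
  <chi_1*chi_3, chi_2> = (1/10)[1*(2)*conj(1) + 2*(-1/2 + sqrt(5)/2)*conj(1) + 2*(-sqrt(5)/2 - 1/2)*conj(1) + 5*(0)*conj(-1)]
      = (1/10)[(2) + (-1 + sqrt(5)) + (-sqrt(5) - 1) + (0)] = 0/10 = 0
  <chi_1*chi_3, chi_3> = (1/10)[1*(2)*conj(2) + 2*(-1/2 + sqrt(5)/2)*conj(-1/2 + sqrt(5)/2) + 2*(-sqrt(5)/2 - 1/2)*conj(-sqrt(5)/2 - 1/2) + 5*(0)*conj(0)]
      = (1/10)[(4) + (3 - sqrt(5)) + (sqrt(5) + 3) + (0)] = 10/10 = 1
  <chi_1*chi_3, chi_4> = (1/10)[1*(2)*conj(2) + 2*(-1/2 + sqrt(5)/2)*conj(-sqrt(5)/2 - 1/2) + 2*(-sqrt(5)/2 - 1/2)*conj(-1/2 + sqrt(5)/2) + 5*(0)*conj(0)]
      = (1/10)[(4) + (-2) + (-2) + (0)] = 0/10 = 0
Hence the multiplicities are chi_3: 1. Dimension check: dim(chi_1)*dim(chi_3) = 1*2 = 2 and sum (mult * dim) = 1*2 = 2.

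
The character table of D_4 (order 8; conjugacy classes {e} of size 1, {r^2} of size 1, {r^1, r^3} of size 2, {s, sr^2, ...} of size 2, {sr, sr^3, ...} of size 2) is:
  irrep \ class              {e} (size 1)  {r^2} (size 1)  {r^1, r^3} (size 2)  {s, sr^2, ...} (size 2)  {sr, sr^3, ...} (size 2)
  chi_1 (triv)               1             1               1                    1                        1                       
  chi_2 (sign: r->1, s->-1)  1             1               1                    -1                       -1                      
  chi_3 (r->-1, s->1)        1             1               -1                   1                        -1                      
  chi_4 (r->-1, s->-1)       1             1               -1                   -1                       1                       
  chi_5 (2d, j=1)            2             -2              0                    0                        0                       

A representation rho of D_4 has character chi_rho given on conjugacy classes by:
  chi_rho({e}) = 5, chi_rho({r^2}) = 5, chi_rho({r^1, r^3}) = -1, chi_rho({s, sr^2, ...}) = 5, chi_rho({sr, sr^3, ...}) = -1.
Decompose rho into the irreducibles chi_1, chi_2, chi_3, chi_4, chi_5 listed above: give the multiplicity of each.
Multiplicities: chi_1: 2, chi_2: 0, chi_3: 3, chi_4: 0, chi_5: 0.

Explanation: Use <chi_rho, chi> = (1/|G|) sum_C |C| * chi_rho(C) * conj(chi(C)) with |G| = 8 for each irreducible chi in the table:
  <chi_rho, chi_1> = (1/8)[1*(5)*conj(1) + 1*(5)*conj(1) + 2*(-1)*conj(1) + 2*(5)*conj(1) + 2*(-1)*conj(1)]
      = (1/8)[(5) + (5) + (-2) + (10) + (-2)] = 16/8 = 2
  <chi_rho, chi_2> = (1/8)[1*(5)*conj(1) + 1*(5)*conj(1) + 2*(-1)*conj(1) + 2*(5)*conj(-1) + 2*(-1)*conj(-1)]
      = (1/8)[(5) + (5) + (-2) + (-10) + (2)] = 0/8 = 0
  <chi_rho, chi_3> = (1/8)[1*(5)*conj(1) + 1*(5)*conj(1) + 2*(-1)*conj(-1) + 2*(5)*conj(1) + 2*(-1)*conj(-1)]
      = (1/8)[(5) + (5) + (2) + (10) + (2)] = 24/8 = 3
  <chi_rho, chi_4> = (1/8)[1*(5)*conj(1) + 1*(5)*conj(1) + 2*(-1)*conj(-1) + 2*(5)*conj(-1) + 2*(-1)*conj(1)]
      = (1/8)[(5) + (5) + (2) + (-10) + (-2)] = 0/8 = 0
  <chi_rho, chi_5> = (1/8)[1*(5)*conj(2) + 1*(5)*conj(-2) + 2*(-1)*conj(0) + 2*(5)*conj(0) + 2*(-1)*conj(0)]
      = (1/8)[(10) + (-10) + (0) + (0) + (0)] = 0/8 = 0
Dimension check: dim(rho) = sum (mult * dim) = 2*1 + 0*1 + 3*1 + 0*1 + 0*2 = 5 = chi_rho(e) = 5.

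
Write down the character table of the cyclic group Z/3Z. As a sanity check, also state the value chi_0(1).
Character table of Z/3Z (irreps indexed chi_0,...,chi_2 with chi_k(m) = zeta_3^(k*m), zeta_3 = exp(2*pi*i/3)):
  irrep \ class  {0} (size 1)  {1} (size 1)    {2} (size 1)  
  chi_0          1             1               1             
  chi_1          1             exp(2*I*pi/3)   exp(-2*I*pi/3)
  chi_2          1             exp(-2*I*pi/3)  exp(2*I*pi/3) 

Spot check: chi_0(1) = zeta_3^(0*1) = zeta_3^0 = 1.

Justification: Z/3Z is abelian, so all 3 irreducible complex representations are 1-dimensional. They are given by chi_k(m) = zeta_3^(k*m) for k = 0,...,2. Row orthogonality: sum_m chi_k(m) conj(chi_l(m)) = 3 * [k = l].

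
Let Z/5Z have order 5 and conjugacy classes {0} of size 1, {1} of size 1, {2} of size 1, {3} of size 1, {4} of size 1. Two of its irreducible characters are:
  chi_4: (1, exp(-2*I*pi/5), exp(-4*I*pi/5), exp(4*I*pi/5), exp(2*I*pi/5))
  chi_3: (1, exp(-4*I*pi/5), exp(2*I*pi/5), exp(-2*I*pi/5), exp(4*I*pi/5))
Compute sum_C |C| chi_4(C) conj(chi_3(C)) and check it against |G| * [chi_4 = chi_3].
Sum = 0; so <chi_4, chi_3> = 0 (distinct irreducibles are orthogonal).

Details: Compute term by term over conjugacy classes (|C| * chi_4(C) * conj(chi_3(C))):
  1*(1)*conj(1) + 1*(exp(-2*I*pi/5))*conj(exp(-4*I*pi/5)) + 1*(exp(-4*I*pi/5))*conj(exp(2*I*pi/5)) + 1*(exp(4*I*pi/5))*conj(exp(-2*I*pi/5)) + 1*(exp(2*I*pi/5))*conj(exp(4*I*pi/5))
  = (1) + (exp(2*I*pi/5)) + (exp(4*I*pi/5)) + (exp(-4*I*pi/5)) + (exp(-2*I*pi/5))
  = 0.
(Exp terms are combined using exp(i*s)*conj(exp(i*t)) = exp(i*(s-t)), and sums of them are collapsed using the identity that for every m > 1 the m distinct m-th roots of unity sum to 0, e.g. 1 + exp(2*I*pi/3) + exp(-2*I*pi/3) = 0.)
Dividing by |G| = 5 gives 0/5 = 0, matching the row-orthogonality relation <chi_4, chi_3> = [chi_4 = chi_3].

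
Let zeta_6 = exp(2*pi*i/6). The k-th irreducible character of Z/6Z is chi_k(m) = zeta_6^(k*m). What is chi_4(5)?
chi_4(5) = zeta_6^20 = exp(2*I*pi/3)

Details: chi_4(5) = zeta_6^(4*5) = zeta_6^20. Since zeta_6^6 = 1, this equals zeta_6^2 = exp(2*pi*i*2/6) = exp(2*I*pi/3).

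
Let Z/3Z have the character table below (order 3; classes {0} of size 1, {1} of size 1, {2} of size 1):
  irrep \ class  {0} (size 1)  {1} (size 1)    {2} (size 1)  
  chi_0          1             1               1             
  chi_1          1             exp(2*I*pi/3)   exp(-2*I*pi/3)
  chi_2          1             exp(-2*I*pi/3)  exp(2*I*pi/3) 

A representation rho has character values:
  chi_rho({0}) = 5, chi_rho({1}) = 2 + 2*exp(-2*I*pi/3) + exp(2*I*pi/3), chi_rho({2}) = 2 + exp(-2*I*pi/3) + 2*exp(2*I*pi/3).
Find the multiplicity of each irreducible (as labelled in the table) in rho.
Multiplicities: chi_0: 2, chi_1: 1, chi_2: 2.

Solution. Use <chi_rho, chi> = (1/|G|) sum_C |C| * chi_rho(C) * conj(chi(C)) with |G| = 3 for each irreducible chi in the table:
  <chi_rho, chi_0> = (1/3)[1*(5)*conj(1) + 1*(2 + 2*exp(-2*I*pi/3) + exp(2*I*pi/3))*conj(1) + 1*(2 + exp(-2*I*pi/3) + 2*exp(2*I*pi/3))*conj(1)]
      = (1/3)[(5) + (2 + 2*exp(-2*I*pi/3) + exp(2*I*pi/3)) + (2 + exp(-2*I*pi/3) + 2*exp(2*I*pi/3))] = 6/3 = 2
  <chi_rho, chi_1> = (1/3)[1*(5)*conj(1) + 1*(2 + 2*exp(-2*I*pi/3) + exp(2*I*pi/3))*conj(exp(2*I*pi/3)) + 1*(2 + exp(-2*I*pi/3) + 2*exp(2*I*pi/3))*conj(exp(-2*I*pi/3))]
      = (1/3)[(5) + (-1) + (-1)] = 3/3 = 1
  <chi_rho, chi_2> = (1/3)[1*(5)*conj(1) + 1*(2 + 2*exp(-2*I*pi/3) + exp(2*I*pi/3))*conj(exp(-2*I*pi/3)) + 1*(2 + exp(-2*I*pi/3) + 2*exp(2*I*pi/3))*conj(exp(2*I*pi/3))]
      = (1/3)[(5) + (2 + exp(-2*I*pi/3) + 2*exp(2*I*pi/3)) + (2 + 2*exp(-2*I*pi/3) + exp(2*I*pi/3))] = 6/3 = 2
(Exp terms are combined using exp(i*s)*conj(exp(i*t)) = exp(i*(s-t)), and sums of them are collapsed using the identity that for every m > 1 the m distinct m-th roots of unity sum to 0, e.g. 1 + exp(2*I*pi/3) + exp(-2*I*pi/3) = 0.)
Dimension check: dim(rho) = sum (mult * dim) = 2*1 + 1*1 + 2*1 = 5 = chi_rho(e) = 5.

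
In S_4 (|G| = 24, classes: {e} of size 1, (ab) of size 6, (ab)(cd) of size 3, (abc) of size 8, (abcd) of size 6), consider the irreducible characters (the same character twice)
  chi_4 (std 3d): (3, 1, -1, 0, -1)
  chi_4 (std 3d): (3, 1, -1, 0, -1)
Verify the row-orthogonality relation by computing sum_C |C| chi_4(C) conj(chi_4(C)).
Sum = 24 = |G| = 24; so <chi_4, chi_4> = 1 (norm-1 confirms irreducibility).

Working: Compute term by term over conjugacy classes (|C| * chi_4(C) * conj(chi_4(C))):
  1*(3)*conj(3) + 6*(1)*conj(1) + 3*(-1)*conj(-1) + 8*(0)*conj(0) + 6*(-1)*conj(-1)
  = (9) + (6) + (3) + (0) + (6)
  = 24.
Dividing by |G| = 24 gives 24/24 = 1, matching the row-orthogonality relation <chi_4, chi_4> = [chi_4 = chi_4].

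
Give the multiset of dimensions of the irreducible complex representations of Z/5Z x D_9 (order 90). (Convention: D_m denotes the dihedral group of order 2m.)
Dimensions: 1, 1, 1, 1, 1, 1, 1, 1, 1, 1, 2, 2, 2, 2, 2, 2, 2, 2, 2, 2, 2, 2, 2, 2, 2, 2, 2, 2, 2, 2

Details: There are 30 irreducibles (= number of conjugacy classes). Their dimensions d_i satisfy sum d_i^2 = |G| = 90: 1 + 1 + 1 + 1 + 1 + 1 + 1 + 1 + 1 + 1 + 4 + 4 + 4 + 4 + 4 + 4 + 4 + 4 + 4 + 4 + 4 + 4 + 4 + 4 + 4 + 4 + 4 + 4 + 4 + 4 = 90. (For the product with Z/5Z: each of the 5 1-dim characters of Z/5Z tensors with each irrep of D_9, giving 5 copies of each D_9-dimension.)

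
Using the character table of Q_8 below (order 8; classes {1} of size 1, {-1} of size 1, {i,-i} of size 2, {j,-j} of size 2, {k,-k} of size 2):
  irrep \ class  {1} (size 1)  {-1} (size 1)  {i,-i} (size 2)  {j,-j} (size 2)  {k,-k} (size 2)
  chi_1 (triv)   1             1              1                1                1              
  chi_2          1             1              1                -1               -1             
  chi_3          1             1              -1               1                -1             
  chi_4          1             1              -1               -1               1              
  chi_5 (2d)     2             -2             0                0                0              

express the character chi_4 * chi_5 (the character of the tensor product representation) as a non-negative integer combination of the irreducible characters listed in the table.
chi_4 tensor chi_5 = chi_5 (all other irreducibles have multiplicity 0).

Details: The character of a tensor product is the pointwise product (chi_4 * chi_5)(C) = chi_4(C) * chi_5(C):
  {1}: (1)*(2), {-1}: (1)*(-2), {i,-i}: (-1)*(0), {j,-j}: (-1)*(0), {k,-k}: (1)*(0)
so (chi_4 * chi_5) takes values
  {1} -> 2, {-1} -> -2, {i,-i} -> 0, {j,-j} -> 0, {k,-k} -> 0.
Now take the inner product of this character with each irreducible chi from the table, <chi_4*chi_5, chi> = (1/8) sum_C |C| (chi_4*chi_5)(C) conj(chi(C)):
  <chi_4*chi_5, chi_1> = (1/8)[1*(2)*conj(1) + 1*(-2)*conj(1) + 2*(0)*conj(1) + 2*(0)*conj(1) + 2*(0)*conj(1)]
      = (1/8)[(2) + (-2) + (0) + (0) + (0)] = 0/8 = 0
  <chi_4*chi_5, chi_2> = (1/8)[1*(2)*conj(1) + 1*(-2)*conj(1) + 2*(0)*conj(1) + 2*(0)*conj(-1) + 2*(0)*conj(-1)]
      = (1/8)[(2) + (-2) + (0) + (0) + (0)] = 0/8 = 0
  <chi_4*chi_5, chi_3> = (1/8)[1*(2)*conj(1) + 1*(-2)*conj(1) + 2*(0)*conj(-1) + 2*(0)*conj(1) + 2*(0)*conj(-1)]
      = (1/8)[(2) + (-2) + (0) + (0) + (0)] = 0/8 = 0
  <chi_4*chi_5, chi_4> = (1/8)[1*(2)*conj(1) + 1*(-2)*conj(1) + 2*(0)*conj(-1) + 2*(0)*conj(-1) + 2*(0)*conj(1)]
      = (1/8)[(2) + (-2) + (0) + (0) + (0)] = 0/8 = 0
  <chi_4*chi_5, chi_5> = (1/8)[1*(2)*conj(2) + 1*(-2)*conj(-2) + 2*(0)*conj(0) + 2*(0)*conj(0) + 2*(0)*conj(0)]
      = (1/8)[(4) + (4) + (0) + (0) + (0)] = 8/8 = 1
Hence the multiplicities are chi_5: 1. Dimension check: dim(chi_4)*dim(chi_5) = 1*2 = 2 and sum (mult * dim) = 1*2 = 2.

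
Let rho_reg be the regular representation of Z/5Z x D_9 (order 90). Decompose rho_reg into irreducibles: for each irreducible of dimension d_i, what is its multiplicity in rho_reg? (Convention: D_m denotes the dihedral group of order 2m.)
Each irreducible V_i of dimension d_i appears with multiplicity d_i, i.e. rho_reg = (direct sum over all irreducibles V_i) d_i V_i. The irreducible dimensions for Z/5Z x D_9 are 1, 1, 1, 1, 1, 1, 1, 1, 1, 1, 2, 2, 2, 2, 2, 2, 2, 2, 2, 2, 2, 2, 2, 2, 2, 2, 2, 2, 2, 2: 10 irreducibles of dimension 1, each with multiplicity 1; 20 irreducibles of dimension 2, each with multiplicity 2. Total dimension 10*1*1 + 20*2*2 = 90 = |G|.

Working: General theorem: in the regular representation of a finite group G, each irreducible appears with multiplicity equal to its dimension. Check: dim(rho_reg) = sum d_i^2 = 1 + 1 + 1 + 1 + 1 + 1 + 1 + 1 + 1 + 1 + 4 + 4 + 4 + 4 + 4 + 4 + 4 + 4 + 4 + 4 + 4 + 4 + 4 + 4 + 4 + 4 + 4 + 4 + 4 + 4 = 90 = |G|.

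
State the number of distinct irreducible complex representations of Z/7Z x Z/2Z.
14

Argument: The number of irreducible complex representations of a finite group equals its number of conjugacy classes. Z/7Z x Z/2Z is abelian of order 14, so every element is its own conjugacy class: 14 classes, so Z/7Z x Z/2Z (order 14) has exactly 14 irreducible complex representations.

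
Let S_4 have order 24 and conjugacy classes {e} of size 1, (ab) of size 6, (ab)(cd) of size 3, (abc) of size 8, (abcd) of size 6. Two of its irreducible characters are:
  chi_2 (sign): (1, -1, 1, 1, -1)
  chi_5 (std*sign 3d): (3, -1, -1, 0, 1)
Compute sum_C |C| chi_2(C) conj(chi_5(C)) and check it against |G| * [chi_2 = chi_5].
Sum = 0; so <chi_2, chi_5> = 0 (distinct irreducibles are orthogonal).

Justification: Compute term by term over conjugacy classes (|C| * chi_2(C) * conj(chi_5(C))):
  1*(1)*conj(3) + 6*(-1)*conj(-1) + 3*(1)*conj(-1) + 8*(1)*conj(0) + 6*(-1)*conj(1)
  = (3) + (6) + (-3) + (0) + (-6)
  = 0.
Dividing by |G| = 24 gives 0/24 = 0, matching the row-orthogonality relation <chi_2, chi_5> = [chi_2 = chi_5].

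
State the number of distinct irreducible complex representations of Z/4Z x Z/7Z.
28

Solution. The number of irreducible complex representations of a finite group equals its number of conjugacy classes. Z/4Z x Z/7Z is abelian of order 28, so every element is its own conjugacy class: 28 classes, so Z/4Z x Z/7Z (order 28) has exactly 28 irreducible complex representations.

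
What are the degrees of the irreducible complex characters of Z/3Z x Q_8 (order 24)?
Dimensions: 1, 1, 1, 1, 1, 1, 1, 1, 1, 1, 1, 1, 2, 2, 2

Details: There are 15 irreducibles (= number of conjugacy classes). Their dimensions d_i satisfy sum d_i^2 = |G| = 24: 1 + 1 + 1 + 1 + 1 + 1 + 1 + 1 + 1 + 1 + 1 + 1 + 4 + 4 + 4 = 24. (For the product with Z/3Z: each of the 3 1-dim characters of Z/3Z tensors with each irrep of Q_8, giving 3 copies of each Q_8-dimension.)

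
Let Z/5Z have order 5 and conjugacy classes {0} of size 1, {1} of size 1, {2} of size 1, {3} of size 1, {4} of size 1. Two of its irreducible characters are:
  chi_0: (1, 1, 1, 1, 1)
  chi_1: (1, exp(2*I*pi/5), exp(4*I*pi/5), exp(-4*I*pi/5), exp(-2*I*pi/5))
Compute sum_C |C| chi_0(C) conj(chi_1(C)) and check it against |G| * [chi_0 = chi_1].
Sum = 0; so <chi_0, chi_1> = 0 (distinct irreducibles are orthogonal).

Working: Compute term by term over conjugacy classes (|C| * chi_0(C) * conj(chi_1(C))):
  1*(1)*conj(1) + 1*(1)*conj(exp(2*I*pi/5)) + 1*(1)*conj(exp(4*I*pi/5)) + 1*(1)*conj(exp(-4*I*pi/5)) + 1*(1)*conj(exp(-2*I*pi/5))
  = (1) + (exp(-2*I*pi/5)) + (exp(-4*I*pi/5)) + (exp(4*I*pi/5)) + (exp(2*I*pi/5))
  = 0.
(Exp terms are combined using exp(i*s)*conj(exp(i*t)) = exp(i*(s-t)), and sums of them are collapsed using the identity that for every m > 1 the m distinct m-th roots of unity sum to 0, e.g. 1 + exp(2*I*pi/3) + exp(-2*I*pi/3) = 0.)
Dividing by |G| = 5 gives 0/5 = 0, matching the row-orthogonality relation <chi_0, chi_1> = [chi_0 = chi_1].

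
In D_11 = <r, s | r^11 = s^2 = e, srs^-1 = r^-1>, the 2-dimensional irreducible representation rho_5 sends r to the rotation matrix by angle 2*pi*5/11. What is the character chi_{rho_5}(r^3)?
chi_{rho_5}(r^3) = 2*cos(2*pi*5*3/11) = -2*cos(3*pi/11)

Explanation: rho_5(r^3) is rotation by angle 2*pi*5*3/11, whose trace is 2*cos(2*pi*5*3/11) = -2*cos(3*pi/11).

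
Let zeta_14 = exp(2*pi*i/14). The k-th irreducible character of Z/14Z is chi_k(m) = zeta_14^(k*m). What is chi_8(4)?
chi_8(4) = zeta_14^32 = exp(4*I*pi/7)

Details: chi_8(4) = zeta_14^(8*4) = zeta_14^32. Since zeta_14^14 = 1, this equals zeta_14^4 = exp(2*pi*i*4/14) = exp(4*I*pi/7).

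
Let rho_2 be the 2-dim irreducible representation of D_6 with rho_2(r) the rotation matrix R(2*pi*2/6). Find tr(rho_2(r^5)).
chi_{rho_2}(r^5) = 2*cos(2*pi*2*5/6) = -1

Justification: rho_2(r^5) is rotation by angle 2*pi*2*5/6, whose trace is 2*cos(2*pi*2*5/6) = -1.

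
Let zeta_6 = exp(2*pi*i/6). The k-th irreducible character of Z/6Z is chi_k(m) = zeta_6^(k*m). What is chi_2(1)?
chi_2(1) = zeta_6^2 = exp(2*I*pi/3)

Justification: chi_2(1) = zeta_6^(2*1) = zeta_6^2. Since zeta_6^6 = 1, this equals zeta_6^2 = exp(2*pi*i*2/6) = exp(2*I*pi/3).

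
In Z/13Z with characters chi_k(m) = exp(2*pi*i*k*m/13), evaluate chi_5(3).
chi_5(3) = zeta_13^15 = exp(4*I*pi/13)

Solution. chi_5(3) = zeta_13^(5*3) = zeta_13^15. Since zeta_13^13 = 1, this equals zeta_13^2 = exp(2*pi*i*2/13) = exp(4*I*pi/13).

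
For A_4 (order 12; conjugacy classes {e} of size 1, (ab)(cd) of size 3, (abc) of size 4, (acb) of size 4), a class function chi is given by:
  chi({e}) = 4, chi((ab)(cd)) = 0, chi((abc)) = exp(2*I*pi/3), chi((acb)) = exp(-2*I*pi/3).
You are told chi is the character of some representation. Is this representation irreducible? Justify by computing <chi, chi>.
Not irreducible (reducible): <chi, chi> = 2 > 1.

Why: <chi, chi> = (1/|G|) sum_C |C| * |chi(C)|^2 = (1/12)[1*|4|^2 + 3*|0|^2 + 4*|exp(2*I*pi/3)|^2 + 4*|exp(-2*I*pi/3)|^2]
  = (1/12)[(16) + (0) + (4) + (4)] = 24/12 = 2.
(Exp terms are combined using exp(i*s)*conj(exp(i*t)) = exp(i*(s-t)), and sums of them are collapsed using the identity that for every m > 1 the m distinct m-th roots of unity sum to 0, e.g. 1 + exp(2*I*pi/3) + exp(-2*I*pi/3) = 0.)
A character is irreducible iff <chi, chi> = 1, so this representation is reducible.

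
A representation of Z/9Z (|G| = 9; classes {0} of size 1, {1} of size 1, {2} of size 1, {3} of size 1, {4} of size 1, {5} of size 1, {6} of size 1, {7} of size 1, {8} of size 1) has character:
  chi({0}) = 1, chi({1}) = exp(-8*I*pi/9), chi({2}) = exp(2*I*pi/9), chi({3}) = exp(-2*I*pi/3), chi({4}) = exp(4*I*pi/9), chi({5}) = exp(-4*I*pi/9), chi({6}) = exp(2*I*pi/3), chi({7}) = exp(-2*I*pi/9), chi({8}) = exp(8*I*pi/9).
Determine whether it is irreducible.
Irreducible: <chi, chi> = 1.

Justification: <chi, chi> = (1/|G|) sum_C |C| * |chi(C)|^2 = (1/9)[1*|1|^2 + 1*|exp(-8*I*pi/9)|^2 + 1*|exp(2*I*pi/9)|^2 + 1*|exp(-2*I*pi/3)|^2 + 1*|exp(4*I*pi/9)|^2 + 1*|exp(-4*I*pi/9)|^2 + 1*|exp(2*I*pi/3)|^2 + 1*|exp(-2*I*pi/9)|^2 + 1*|exp(8*I*pi/9)|^2]
  = (1/9)[(1) + (1) + (1) + (1) + (1) + (1) + (1) + (1) + (1)] = 9/9 = 1.
(Exp terms are combined using exp(i*s)*conj(exp(i*t)) = exp(i*(s-t)), and sums of them are collapsed using the identity that for every m > 1 the m distinct m-th roots of unity sum to 0, e.g. 1 + exp(2*I*pi/3) + exp(-2*I*pi/3) = 0.)
A character is irreducible iff <chi, chi> = 1, so this representation is irreducible.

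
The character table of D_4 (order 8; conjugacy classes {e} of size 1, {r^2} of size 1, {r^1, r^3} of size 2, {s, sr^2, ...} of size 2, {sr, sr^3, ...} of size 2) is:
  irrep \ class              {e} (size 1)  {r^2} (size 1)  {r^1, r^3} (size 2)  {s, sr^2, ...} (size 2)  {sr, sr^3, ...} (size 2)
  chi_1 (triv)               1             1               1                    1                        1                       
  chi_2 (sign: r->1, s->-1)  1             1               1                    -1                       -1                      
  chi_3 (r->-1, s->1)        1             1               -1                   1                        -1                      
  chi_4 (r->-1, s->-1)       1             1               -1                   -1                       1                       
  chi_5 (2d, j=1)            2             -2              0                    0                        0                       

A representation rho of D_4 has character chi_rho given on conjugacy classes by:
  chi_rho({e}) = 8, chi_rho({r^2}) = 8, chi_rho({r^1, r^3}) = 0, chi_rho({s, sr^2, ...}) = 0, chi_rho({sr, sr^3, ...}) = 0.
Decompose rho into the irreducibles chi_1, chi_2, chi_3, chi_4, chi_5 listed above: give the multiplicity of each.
Multiplicities: chi_1: 2, chi_2: 2, chi_3: 2, chi_4: 2, chi_5: 0.

Derivation: Use <chi_rho, chi> = (1/|G|) sum_C |C| * chi_rho(C) * conj(chi(C)) with |G| = 8 for each irreducible chi in the table:
  <chi_rho, chi_1> = (1/8)[1*(8)*conj(1) + 1*(8)*conj(1) + 2*(0)*conj(1) + 2*(0)*conj(1) + 2*(0)*conj(1)]
      = (1/8)[(8) + (8) + (0) + (0) + (0)] = 16/8 = 2
  <chi_rho, chi_2> = (1/8)[1*(8)*conj(1) + 1*(8)*conj(1) + 2*(0)*conj(1) + 2*(0)*conj(-1) + 2*(0)*conj(-1)]
      = (1/8)[(8) + (8) + (0) + (0) + (0)] = 16/8 = 2
  <chi_rho, chi_3> = (1/8)[1*(8)*conj(1) + 1*(8)*conj(1) + 2*(0)*conj(-1) + 2*(0)*conj(1) + 2*(0)*conj(-1)]
      = (1/8)[(8) + (8) + (0) + (0) + (0)] = 16/8 = 2
  <chi_rho, chi_4> = (1/8)[1*(8)*conj(1) + 1*(8)*conj(1) + 2*(0)*conj(-1) + 2*(0)*conj(-1) + 2*(0)*conj(1)]
      = (1/8)[(8) + (8) + (0) + (0) + (0)] = 16/8 = 2
  <chi_rho, chi_5> = (1/8)[1*(8)*conj(2) + 1*(8)*conj(-2) + 2*(0)*conj(0) + 2*(0)*conj(0) + 2*(0)*conj(0)]
      = (1/8)[(16) + (-16) + (0) + (0) + (0)] = 0/8 = 0
Dimension check: dim(rho) = sum (mult * dim) = 2*1 + 2*1 + 2*1 + 2*1 + 0*2 = 8 = chi_rho(e) = 8.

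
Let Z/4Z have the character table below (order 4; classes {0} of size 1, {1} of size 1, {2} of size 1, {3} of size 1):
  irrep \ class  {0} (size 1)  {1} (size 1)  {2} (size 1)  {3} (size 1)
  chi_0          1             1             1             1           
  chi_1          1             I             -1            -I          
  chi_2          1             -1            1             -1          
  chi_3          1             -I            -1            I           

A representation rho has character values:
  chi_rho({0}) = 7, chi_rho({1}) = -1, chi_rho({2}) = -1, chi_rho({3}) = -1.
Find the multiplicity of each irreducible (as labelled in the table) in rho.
Multiplicities: chi_0: 1, chi_1: 2, chi_2: 2, chi_3: 2.

Solution. Use <chi_rho, chi> = (1/|G|) sum_C |C| * chi_rho(C) * conj(chi(C)) with |G| = 4 for each irreducible chi in the table:
  <chi_rho, chi_0> = (1/4)[1*(7)*conj(1) + 1*(-1)*conj(1) + 1*(-1)*conj(1) + 1*(-1)*conj(1)]
      = (1/4)[(7) + (-1) + (-1) + (-1)] = 4/4 = 1
  <chi_rho, chi_1> = (1/4)[1*(7)*conj(1) + 1*(-1)*conj(I) + 1*(-1)*conj(-1) + 1*(-1)*conj(-I)]
      = (1/4)[(7) + (I) + (1) + (-I)] = 8/4 = 2
  <chi_rho, chi_2> = (1/4)[1*(7)*conj(1) + 1*(-1)*conj(-1) + 1*(-1)*conj(1) + 1*(-1)*conj(-1)]
      = (1/4)[(7) + (1) + (-1) + (1)] = 8/4 = 2
  <chi_rho, chi_3> = (1/4)[1*(7)*conj(1) + 1*(-1)*conj(-I) + 1*(-1)*conj(-1) + 1*(-1)*conj(I)]
      = (1/4)[(7) + (-I) + (1) + (I)] = 8/4 = 2
(Exp terms are combined using exp(i*s)*conj(exp(i*t)) = exp(i*(s-t)), and sums of them are collapsed using the identity that for every m > 1 the m distinct m-th roots of unity sum to 0, e.g. 1 + exp(2*I*pi/3) + exp(-2*I*pi/3) = 0.)
Dimension check: dim(rho) = sum (mult * dim) = 1*1 + 2*1 + 2*1 + 2*1 = 7 = chi_rho(e) = 7.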